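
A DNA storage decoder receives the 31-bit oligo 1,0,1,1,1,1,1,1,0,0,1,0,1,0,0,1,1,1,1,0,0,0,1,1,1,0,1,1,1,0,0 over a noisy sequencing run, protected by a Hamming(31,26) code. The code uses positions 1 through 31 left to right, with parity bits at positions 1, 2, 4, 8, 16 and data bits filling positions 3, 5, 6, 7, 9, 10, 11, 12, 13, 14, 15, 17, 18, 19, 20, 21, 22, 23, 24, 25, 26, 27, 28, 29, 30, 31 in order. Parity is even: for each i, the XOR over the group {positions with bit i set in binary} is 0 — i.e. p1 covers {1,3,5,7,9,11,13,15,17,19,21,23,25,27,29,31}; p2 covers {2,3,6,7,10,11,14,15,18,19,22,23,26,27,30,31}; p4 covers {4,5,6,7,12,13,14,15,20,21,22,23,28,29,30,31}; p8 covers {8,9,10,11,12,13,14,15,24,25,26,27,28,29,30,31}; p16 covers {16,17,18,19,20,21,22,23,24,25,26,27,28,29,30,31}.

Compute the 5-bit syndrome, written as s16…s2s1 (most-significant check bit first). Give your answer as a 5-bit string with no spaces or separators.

00000

s1 (pos 1,3,5,7,9,11,13,15,17,19,21,23,25,27,29,31): 1⊕1⊕1⊕1⊕0⊕1⊕1⊕0⊕1⊕1⊕0⊕1⊕1⊕1⊕1⊕0 = 0
s2 (pos 2,3,6,7,10,11,14,15,18,19,22,23,26,27,30,31): 0⊕1⊕1⊕1⊕0⊕1⊕0⊕0⊕1⊕1⊕0⊕1⊕0⊕1⊕0⊕0 = 0
s4 (pos 4,5,6,7,12,13,14,15,20,21,22,23,28,29,30,31): 1⊕1⊕1⊕1⊕0⊕1⊕0⊕0⊕0⊕0⊕0⊕1⊕1⊕1⊕0⊕0 = 0
s8 (pos 8,9,10,11,12,13,14,15,24,25,26,27,28,29,30,31): 1⊕0⊕0⊕1⊕0⊕1⊕0⊕0⊕1⊕1⊕0⊕1⊕1⊕1⊕0⊕0 = 0
s16 (pos 16,17,18,19,20,21,22,23,24,25,26,27,28,29,30,31): 1⊕1⊕1⊕1⊕0⊕0⊕0⊕1⊕1⊕1⊕0⊕1⊕1⊕1⊕0⊕0 = 0
Syndrome s16…s1 = 00000 → no error.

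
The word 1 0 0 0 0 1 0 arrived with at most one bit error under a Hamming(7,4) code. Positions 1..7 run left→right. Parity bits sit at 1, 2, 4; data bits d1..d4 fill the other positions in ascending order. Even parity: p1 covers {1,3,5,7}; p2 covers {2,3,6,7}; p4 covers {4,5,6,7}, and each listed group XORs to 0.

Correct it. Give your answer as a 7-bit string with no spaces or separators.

s1 (pos 1,3,5,7): 1⊕0⊕0⊕0 = 1
s2 (pos 2,3,6,7): 0⊕0⊕1⊕0 = 1
s4 (pos 4,5,6,7): 0⊕0⊕1⊕0 = 1
Syndrome s4…s1 = 111 → error at position 7.
Flip position 7: 1000010 → 1000011

1000011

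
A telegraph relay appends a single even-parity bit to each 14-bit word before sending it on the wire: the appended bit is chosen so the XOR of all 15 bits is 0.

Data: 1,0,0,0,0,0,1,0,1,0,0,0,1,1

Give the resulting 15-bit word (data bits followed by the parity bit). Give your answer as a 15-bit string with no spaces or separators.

XOR of the 14 data bits: 1⊕0⊕0⊕0⊕0⊕0⊕1⊕0⊕1⊕0⊕0⊕0⊕1⊕1 = 1
Parity bit = 1 (so all 15 bits XOR to 0).

100000101000111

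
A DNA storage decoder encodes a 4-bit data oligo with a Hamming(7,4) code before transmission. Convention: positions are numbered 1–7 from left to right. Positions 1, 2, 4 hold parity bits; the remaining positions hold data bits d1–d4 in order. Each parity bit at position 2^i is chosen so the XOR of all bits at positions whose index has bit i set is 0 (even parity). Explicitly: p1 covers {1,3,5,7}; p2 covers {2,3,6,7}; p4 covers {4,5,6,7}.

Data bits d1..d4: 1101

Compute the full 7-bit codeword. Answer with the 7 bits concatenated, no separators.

1010101

Place data at non-parity positions: p1 p2 1 p4 1 0 1
p1 (pos 1,3,5,7): XOR of data positions = 1⊕1⊕1 = 1
p2 (pos 2,3,6,7): XOR of data positions = 1⊕0⊕1 = 0
p4 (pos 4,5,6,7): XOR of data positions = 1⊕0⊕1 = 0
Codeword: 1010101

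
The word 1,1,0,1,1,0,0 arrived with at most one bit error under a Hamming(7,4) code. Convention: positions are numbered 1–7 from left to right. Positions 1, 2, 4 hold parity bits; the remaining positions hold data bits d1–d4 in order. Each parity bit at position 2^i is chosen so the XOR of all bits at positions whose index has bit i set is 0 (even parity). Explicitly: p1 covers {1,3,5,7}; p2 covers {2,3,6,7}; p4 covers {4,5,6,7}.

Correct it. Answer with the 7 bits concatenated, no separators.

s1 (pos 1,3,5,7): 1⊕0⊕1⊕0 = 0
s2 (pos 2,3,6,7): 1⊕0⊕0⊕0 = 1
s4 (pos 4,5,6,7): 1⊕1⊕0⊕0 = 0
Syndrome s4…s1 = 010 → error at position 2.
Flip position 2: 1101100 → 1001100

1001100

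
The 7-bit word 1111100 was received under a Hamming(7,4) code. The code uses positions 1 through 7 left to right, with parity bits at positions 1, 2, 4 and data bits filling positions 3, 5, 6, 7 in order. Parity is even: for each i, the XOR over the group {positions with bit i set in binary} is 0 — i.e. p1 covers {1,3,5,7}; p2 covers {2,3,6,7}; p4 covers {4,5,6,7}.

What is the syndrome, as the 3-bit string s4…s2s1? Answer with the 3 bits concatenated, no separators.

001

s1 (pos 1,3,5,7): 1⊕1⊕1⊕0 = 1
s2 (pos 2,3,6,7): 1⊕1⊕0⊕0 = 0
s4 (pos 4,5,6,7): 1⊕1⊕0⊕0 = 0
Syndrome s4…s1 = 001 → error at position 1.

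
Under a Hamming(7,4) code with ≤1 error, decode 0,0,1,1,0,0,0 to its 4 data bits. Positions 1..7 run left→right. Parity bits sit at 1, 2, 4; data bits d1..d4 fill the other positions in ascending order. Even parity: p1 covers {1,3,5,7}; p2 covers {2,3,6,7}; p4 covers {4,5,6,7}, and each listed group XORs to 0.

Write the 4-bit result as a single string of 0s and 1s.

1001

s1 (pos 1,3,5,7): 0⊕1⊕0⊕0 = 1
s2 (pos 2,3,6,7): 0⊕1⊕0⊕0 = 1
s4 (pos 4,5,6,7): 1⊕0⊕0⊕0 = 1
Syndrome s4…s1 = 111 → error at position 7.
Flip position 7: 0011000 → 0011001
Read data bits from positions 3,5,6,7: 1001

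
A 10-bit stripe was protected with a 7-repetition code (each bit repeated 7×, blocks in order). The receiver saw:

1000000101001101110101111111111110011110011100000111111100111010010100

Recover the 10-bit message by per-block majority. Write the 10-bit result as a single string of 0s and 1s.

0111110110

Block 1 (1000000): 1 one → 0
Block 2 (1010011): 4 ones → 1
Block 3 (0111010): 4 ones → 1
Block 4 (1111111): 7 ones → 1
Block 5 (1111100): 5 ones → 1
Block 6 (1111001): 5 ones → 1
Block 7 (1100000): 2 ones → 0
Block 8 (1111111): 7 ones → 1
Block 9 (0011101): 4 ones → 1
Block 10 (0010100): 2 ones → 0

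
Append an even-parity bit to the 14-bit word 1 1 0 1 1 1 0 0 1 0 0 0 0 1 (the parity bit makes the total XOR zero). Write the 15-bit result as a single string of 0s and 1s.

110111001000011

XOR of the 14 data bits: 1⊕1⊕0⊕1⊕1⊕1⊕0⊕0⊕1⊕0⊕0⊕0⊕0⊕1 = 1
Parity bit = 1 (so all 15 bits XOR to 0).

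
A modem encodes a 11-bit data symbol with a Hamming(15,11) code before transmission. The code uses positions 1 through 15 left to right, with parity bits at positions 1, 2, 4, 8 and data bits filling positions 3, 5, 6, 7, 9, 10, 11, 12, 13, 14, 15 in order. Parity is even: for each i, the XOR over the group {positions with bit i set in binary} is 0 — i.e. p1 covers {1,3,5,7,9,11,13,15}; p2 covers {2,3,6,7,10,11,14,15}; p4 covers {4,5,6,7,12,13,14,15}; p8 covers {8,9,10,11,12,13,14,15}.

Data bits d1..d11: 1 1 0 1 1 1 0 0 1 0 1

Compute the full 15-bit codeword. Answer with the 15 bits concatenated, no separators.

Place data at non-parity positions: p1 p2 1 p4 1 0 1 p8 1 1 0 0 1 0 1
p1 (pos 1,3,5,7,9,11,13,15): XOR of data positions = 1⊕1⊕1⊕1⊕0⊕1⊕1 = 0
p2 (pos 2,3,6,7,10,11,14,15): XOR of data positions = 1⊕0⊕1⊕1⊕0⊕0⊕1 = 0
p4 (pos 4,5,6,7,12,13,14,15): XOR of data positions = 1⊕0⊕1⊕0⊕1⊕0⊕1 = 0
p8 (pos 8,9,10,11,12,13,14,15): XOR of data positions = 1⊕1⊕0⊕0⊕1⊕0⊕1 = 0
Codeword: 001010101100101

001010101100101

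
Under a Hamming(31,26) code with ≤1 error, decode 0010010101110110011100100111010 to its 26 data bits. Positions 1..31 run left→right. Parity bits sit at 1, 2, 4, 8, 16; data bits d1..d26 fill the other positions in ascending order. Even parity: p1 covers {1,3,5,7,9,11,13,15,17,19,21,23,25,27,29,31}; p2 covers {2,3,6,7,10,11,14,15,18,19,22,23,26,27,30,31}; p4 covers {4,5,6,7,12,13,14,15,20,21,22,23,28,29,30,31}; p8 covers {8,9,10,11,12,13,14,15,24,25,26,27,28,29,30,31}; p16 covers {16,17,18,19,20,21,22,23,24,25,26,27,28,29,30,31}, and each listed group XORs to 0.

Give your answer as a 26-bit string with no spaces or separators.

10100111011011100100111010

s1 (pos 1,3,5,7,9,11,13,15,17,19,21,23,25,27,29,31): 0⊕1⊕0⊕0⊕0⊕1⊕0⊕1⊕0⊕1⊕0⊕1⊕0⊕1⊕0⊕0 = 0
s2 (pos 2,3,6,7,10,11,14,15,18,19,22,23,26,27,30,31): 0⊕1⊕1⊕0⊕1⊕1⊕1⊕1⊕1⊕1⊕0⊕1⊕1⊕1⊕1⊕0 = 0
s4 (pos 4,5,6,7,12,13,14,15,20,21,22,23,28,29,30,31): 0⊕0⊕1⊕0⊕1⊕0⊕1⊕1⊕1⊕0⊕0⊕1⊕1⊕0⊕1⊕0 = 0
s8 (pos 8,9,10,11,12,13,14,15,24,25,26,27,28,29,30,31): 1⊕0⊕1⊕1⊕1⊕0⊕1⊕1⊕0⊕0⊕1⊕1⊕1⊕0⊕1⊕0 = 0
s16 (pos 16,17,18,19,20,21,22,23,24,25,26,27,28,29,30,31): 0⊕0⊕1⊕1⊕1⊕0⊕0⊕1⊕0⊕0⊕1⊕1⊕1⊕0⊕1⊕0 = 0
Syndrome s16…s1 = 00000 → no error.
Read data bits from positions 3,5,6,7,9,10,11,12,13,14,15,17,18,19,20,21,22,23,24,25,26,27,28,29,30,31: 10100111011011100100111010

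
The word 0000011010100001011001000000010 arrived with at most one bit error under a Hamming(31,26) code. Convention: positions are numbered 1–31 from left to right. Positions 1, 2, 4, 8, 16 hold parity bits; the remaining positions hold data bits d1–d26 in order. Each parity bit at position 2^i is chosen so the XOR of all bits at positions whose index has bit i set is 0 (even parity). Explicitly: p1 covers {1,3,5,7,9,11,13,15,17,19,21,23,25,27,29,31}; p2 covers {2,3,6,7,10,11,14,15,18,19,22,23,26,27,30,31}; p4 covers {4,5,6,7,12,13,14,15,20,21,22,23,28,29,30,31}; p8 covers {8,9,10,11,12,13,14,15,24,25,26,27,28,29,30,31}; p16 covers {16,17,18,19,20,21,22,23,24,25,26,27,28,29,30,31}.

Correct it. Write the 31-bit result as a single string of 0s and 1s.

0000011010100001011001000100010

s1 (pos 1,3,5,7,9,11,13,15,17,19,21,23,25,27,29,31): 0⊕0⊕0⊕1⊕1⊕1⊕0⊕0⊕0⊕1⊕0⊕0⊕0⊕0⊕0⊕0 = 0
s2 (pos 2,3,6,7,10,11,14,15,18,19,22,23,26,27,30,31): 0⊕0⊕1⊕1⊕0⊕1⊕0⊕0⊕1⊕1⊕1⊕0⊕0⊕0⊕1⊕0 = 1
s4 (pos 4,5,6,7,12,13,14,15,20,21,22,23,28,29,30,31): 0⊕0⊕1⊕1⊕0⊕0⊕0⊕0⊕0⊕0⊕1⊕0⊕0⊕0⊕1⊕0 = 0
s8 (pos 8,9,10,11,12,13,14,15,24,25,26,27,28,29,30,31): 0⊕1⊕0⊕1⊕0⊕0⊕0⊕0⊕0⊕0⊕0⊕0⊕0⊕0⊕1⊕0 = 1
s16 (pos 16,17,18,19,20,21,22,23,24,25,26,27,28,29,30,31): 1⊕0⊕1⊕1⊕0⊕0⊕1⊕0⊕0⊕0⊕0⊕0⊕0⊕0⊕1⊕0 = 1
Syndrome s16…s1 = 11010 → error at position 26.
Flip position 26: 0000011010100001011001000000010 → 0000011010100001011001000100010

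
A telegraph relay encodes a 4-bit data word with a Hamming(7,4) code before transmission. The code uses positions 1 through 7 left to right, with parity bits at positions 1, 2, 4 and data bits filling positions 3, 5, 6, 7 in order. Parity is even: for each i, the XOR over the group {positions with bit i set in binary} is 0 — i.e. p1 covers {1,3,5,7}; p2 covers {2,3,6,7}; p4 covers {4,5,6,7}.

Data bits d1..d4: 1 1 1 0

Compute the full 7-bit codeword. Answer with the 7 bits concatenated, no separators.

Place data at non-parity positions: p1 p2 1 p4 1 1 0
p1 (pos 1,3,5,7): XOR of data positions = 1⊕1⊕0 = 0
p2 (pos 2,3,6,7): XOR of data positions = 1⊕1⊕0 = 0
p4 (pos 4,5,6,7): XOR of data positions = 1⊕1⊕0 = 0
Codeword: 0010110

0010110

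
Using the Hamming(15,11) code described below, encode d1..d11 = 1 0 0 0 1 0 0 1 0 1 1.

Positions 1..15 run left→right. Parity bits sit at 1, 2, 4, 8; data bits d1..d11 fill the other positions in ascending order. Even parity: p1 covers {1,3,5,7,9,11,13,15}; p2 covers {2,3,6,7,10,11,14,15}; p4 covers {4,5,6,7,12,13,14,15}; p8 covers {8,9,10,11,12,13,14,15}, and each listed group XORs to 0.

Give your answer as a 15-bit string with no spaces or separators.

Place data at non-parity positions: p1 p2 1 p4 0 0 0 p8 1 0 0 1 0 1 1
p1 (pos 1,3,5,7,9,11,13,15): XOR of data positions = 1⊕0⊕0⊕1⊕0⊕0⊕1 = 1
p2 (pos 2,3,6,7,10,11,14,15): XOR of data positions = 1⊕0⊕0⊕0⊕0⊕1⊕1 = 1
p4 (pos 4,5,6,7,12,13,14,15): XOR of data positions = 0⊕0⊕0⊕1⊕0⊕1⊕1 = 1
p8 (pos 8,9,10,11,12,13,14,15): XOR of data positions = 1⊕0⊕0⊕1⊕0⊕1⊕1 = 0
Codeword: 111100001001011

111100001001011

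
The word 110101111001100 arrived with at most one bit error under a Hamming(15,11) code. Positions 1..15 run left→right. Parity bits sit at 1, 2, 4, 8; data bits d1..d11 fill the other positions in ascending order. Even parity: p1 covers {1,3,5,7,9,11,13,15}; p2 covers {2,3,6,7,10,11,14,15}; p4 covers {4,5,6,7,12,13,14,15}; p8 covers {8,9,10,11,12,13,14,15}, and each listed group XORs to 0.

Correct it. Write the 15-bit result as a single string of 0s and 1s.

s1 (pos 1,3,5,7,9,11,13,15): 1⊕0⊕0⊕1⊕1⊕0⊕1⊕0 = 0
s2 (pos 2,3,6,7,10,11,14,15): 1⊕0⊕1⊕1⊕0⊕0⊕0⊕0 = 1
s4 (pos 4,5,6,7,12,13,14,15): 1⊕0⊕1⊕1⊕1⊕1⊕0⊕0 = 1
s8 (pos 8,9,10,11,12,13,14,15): 1⊕1⊕0⊕0⊕1⊕1⊕0⊕0 = 0
Syndrome s8…s1 = 0110 → error at position 6.
Flip position 6: 110101111001100 → 110100111001100

110100111001100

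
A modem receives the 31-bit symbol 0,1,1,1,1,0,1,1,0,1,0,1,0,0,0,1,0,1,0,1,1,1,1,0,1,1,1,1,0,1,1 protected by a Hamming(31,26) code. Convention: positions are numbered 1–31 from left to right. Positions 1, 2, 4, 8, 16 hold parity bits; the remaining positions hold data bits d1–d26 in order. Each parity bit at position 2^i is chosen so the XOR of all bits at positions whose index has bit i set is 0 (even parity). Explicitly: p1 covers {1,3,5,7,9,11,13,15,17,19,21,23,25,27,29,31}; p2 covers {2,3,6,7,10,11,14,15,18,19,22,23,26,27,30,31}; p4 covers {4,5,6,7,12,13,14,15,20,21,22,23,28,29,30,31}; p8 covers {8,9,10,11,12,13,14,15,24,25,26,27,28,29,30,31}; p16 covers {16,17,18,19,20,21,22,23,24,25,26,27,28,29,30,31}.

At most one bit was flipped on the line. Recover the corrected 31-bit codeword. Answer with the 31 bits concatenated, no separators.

s1 (pos 1,3,5,7,9,11,13,15,17,19,21,23,25,27,29,31): 0⊕1⊕1⊕1⊕0⊕0⊕0⊕0⊕0⊕0⊕1⊕1⊕1⊕1⊕0⊕1 = 0
s2 (pos 2,3,6,7,10,11,14,15,18,19,22,23,26,27,30,31): 1⊕1⊕0⊕1⊕1⊕0⊕0⊕0⊕1⊕0⊕1⊕1⊕1⊕1⊕1⊕1 = 1
s4 (pos 4,5,6,7,12,13,14,15,20,21,22,23,28,29,30,31): 1⊕1⊕0⊕1⊕1⊕0⊕0⊕0⊕1⊕1⊕1⊕1⊕1⊕0⊕1⊕1 = 1
s8 (pos 8,9,10,11,12,13,14,15,24,25,26,27,28,29,30,31): 1⊕0⊕1⊕0⊕1⊕0⊕0⊕0⊕0⊕1⊕1⊕1⊕1⊕0⊕1⊕1 = 1
s16 (pos 16,17,18,19,20,21,22,23,24,25,26,27,28,29,30,31): 1⊕0⊕1⊕0⊕1⊕1⊕1⊕1⊕0⊕1⊕1⊕1⊕1⊕0⊕1⊕1 = 0
Syndrome s16…s1 = 01110 → error at position 14.
Flip position 14: 0111101101010001010111101111011 → 0111101101010101010111101111011

0111101101010101010111101111011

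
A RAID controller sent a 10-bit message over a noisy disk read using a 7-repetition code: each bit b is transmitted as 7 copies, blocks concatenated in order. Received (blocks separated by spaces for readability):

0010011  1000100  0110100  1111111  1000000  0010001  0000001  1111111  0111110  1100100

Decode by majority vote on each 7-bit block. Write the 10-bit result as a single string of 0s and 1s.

0001000110

Block 1 (0010011): 3 ones → 0
Block 2 (1000100): 2 ones → 0
Block 3 (0110100): 3 ones → 0
Block 4 (1111111): 7 ones → 1
Block 5 (1000000): 1 one → 0
Block 6 (0010001): 2 ones → 0
Block 7 (0000001): 1 one → 0
Block 8 (1111111): 7 ones → 1
Block 9 (0111110): 5 ones → 1
Block 10 (1100100): 3 ones → 0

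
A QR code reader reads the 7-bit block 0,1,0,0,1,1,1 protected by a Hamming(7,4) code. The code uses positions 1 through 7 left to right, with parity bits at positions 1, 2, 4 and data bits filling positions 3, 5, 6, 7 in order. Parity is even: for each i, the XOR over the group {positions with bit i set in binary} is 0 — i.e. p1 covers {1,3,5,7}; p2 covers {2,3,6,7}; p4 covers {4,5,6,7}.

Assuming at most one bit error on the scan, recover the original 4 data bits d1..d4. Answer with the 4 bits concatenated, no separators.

0101

s1 (pos 1,3,5,7): 0⊕0⊕1⊕1 = 0
s2 (pos 2,3,6,7): 1⊕0⊕1⊕1 = 1
s4 (pos 4,5,6,7): 0⊕1⊕1⊕1 = 1
Syndrome s4…s1 = 110 → error at position 6.
Flip position 6: 0100111 → 0100101
Read data bits from positions 3,5,6,7: 0101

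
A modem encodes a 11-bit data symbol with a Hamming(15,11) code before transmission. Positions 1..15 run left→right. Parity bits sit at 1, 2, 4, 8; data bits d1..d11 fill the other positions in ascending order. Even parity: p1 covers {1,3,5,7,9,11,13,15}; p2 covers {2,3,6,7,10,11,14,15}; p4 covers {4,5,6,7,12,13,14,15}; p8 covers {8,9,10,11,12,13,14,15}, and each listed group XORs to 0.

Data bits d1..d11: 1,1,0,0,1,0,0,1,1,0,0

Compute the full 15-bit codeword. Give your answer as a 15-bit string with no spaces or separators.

011110011001100

Place data at non-parity positions: p1 p2 1 p4 1 0 0 p8 1 0 0 1 1 0 0
p1 (pos 1,3,5,7,9,11,13,15): XOR of data positions = 1⊕1⊕0⊕1⊕0⊕1⊕0 = 0
p2 (pos 2,3,6,7,10,11,14,15): XOR of data positions = 1⊕0⊕0⊕0⊕0⊕0⊕0 = 1
p4 (pos 4,5,6,7,12,13,14,15): XOR of data positions = 1⊕0⊕0⊕1⊕1⊕0⊕0 = 1
p8 (pos 8,9,10,11,12,13,14,15): XOR of data positions = 1⊕0⊕0⊕1⊕1⊕0⊕0 = 1
Codeword: 011110011001100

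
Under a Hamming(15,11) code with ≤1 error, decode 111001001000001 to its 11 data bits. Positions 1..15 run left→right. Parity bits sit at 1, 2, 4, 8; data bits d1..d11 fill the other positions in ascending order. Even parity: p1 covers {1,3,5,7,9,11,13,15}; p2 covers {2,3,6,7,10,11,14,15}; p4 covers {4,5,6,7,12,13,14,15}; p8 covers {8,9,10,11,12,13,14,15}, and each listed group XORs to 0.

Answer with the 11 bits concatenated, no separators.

s1 (pos 1,3,5,7,9,11,13,15): 1⊕1⊕0⊕0⊕1⊕0⊕0⊕1 = 0
s2 (pos 2,3,6,7,10,11,14,15): 1⊕1⊕1⊕0⊕0⊕0⊕0⊕1 = 0
s4 (pos 4,5,6,7,12,13,14,15): 0⊕0⊕1⊕0⊕0⊕0⊕0⊕1 = 0
s8 (pos 8,9,10,11,12,13,14,15): 0⊕1⊕0⊕0⊕0⊕0⊕0⊕1 = 0
Syndrome s8…s1 = 0000 → no error.
Read data bits from positions 3,5,6,7,9,10,11,12,13,14,15: 10101000001

10101000001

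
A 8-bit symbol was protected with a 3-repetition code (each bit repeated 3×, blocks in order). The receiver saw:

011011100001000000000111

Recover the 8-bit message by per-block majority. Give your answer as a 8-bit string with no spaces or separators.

11000001

Block 1 (011): 2 ones → 1
Block 2 (011): 2 ones → 1
Block 3 (100): 1 one → 0
Block 4 (001): 1 one → 0
Block 5 (000): 0 ones → 0
Block 6 (000): 0 ones → 0
Block 7 (000): 0 ones → 0
Block 8 (111): 3 ones → 1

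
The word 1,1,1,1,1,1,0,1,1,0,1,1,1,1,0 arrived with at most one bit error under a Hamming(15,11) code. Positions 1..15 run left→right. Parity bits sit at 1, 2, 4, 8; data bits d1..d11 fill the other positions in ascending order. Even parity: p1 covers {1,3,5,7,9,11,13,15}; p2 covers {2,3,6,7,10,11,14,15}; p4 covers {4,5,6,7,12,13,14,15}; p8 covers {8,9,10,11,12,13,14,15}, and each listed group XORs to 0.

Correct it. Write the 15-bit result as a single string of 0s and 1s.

s1 (pos 1,3,5,7,9,11,13,15): 1⊕1⊕1⊕0⊕1⊕1⊕1⊕0 = 0
s2 (pos 2,3,6,7,10,11,14,15): 1⊕1⊕1⊕0⊕0⊕1⊕1⊕0 = 1
s4 (pos 4,5,6,7,12,13,14,15): 1⊕1⊕1⊕0⊕1⊕1⊕1⊕0 = 0
s8 (pos 8,9,10,11,12,13,14,15): 1⊕1⊕0⊕1⊕1⊕1⊕1⊕0 = 0
Syndrome s8…s1 = 0010 → error at position 2.
Flip position 2: 111111011011110 → 101111011011110

101111011011110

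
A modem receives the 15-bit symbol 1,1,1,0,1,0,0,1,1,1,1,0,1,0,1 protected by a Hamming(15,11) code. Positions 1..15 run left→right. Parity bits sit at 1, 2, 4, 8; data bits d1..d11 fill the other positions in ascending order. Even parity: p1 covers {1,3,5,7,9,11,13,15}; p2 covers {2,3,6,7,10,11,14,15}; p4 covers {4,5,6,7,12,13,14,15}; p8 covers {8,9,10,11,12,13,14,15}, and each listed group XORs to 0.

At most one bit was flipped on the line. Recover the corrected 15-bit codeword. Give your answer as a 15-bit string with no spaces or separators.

s1 (pos 1,3,5,7,9,11,13,15): 1⊕1⊕1⊕0⊕1⊕1⊕1⊕1 = 1
s2 (pos 2,3,6,7,10,11,14,15): 1⊕1⊕0⊕0⊕1⊕1⊕0⊕1 = 1
s4 (pos 4,5,6,7,12,13,14,15): 0⊕1⊕0⊕0⊕0⊕1⊕0⊕1 = 1
s8 (pos 8,9,10,11,12,13,14,15): 1⊕1⊕1⊕1⊕0⊕1⊕0⊕1 = 0
Syndrome s8…s1 = 0111 → error at position 7.
Flip position 7: 111010011110101 → 111010111110101

111010111110101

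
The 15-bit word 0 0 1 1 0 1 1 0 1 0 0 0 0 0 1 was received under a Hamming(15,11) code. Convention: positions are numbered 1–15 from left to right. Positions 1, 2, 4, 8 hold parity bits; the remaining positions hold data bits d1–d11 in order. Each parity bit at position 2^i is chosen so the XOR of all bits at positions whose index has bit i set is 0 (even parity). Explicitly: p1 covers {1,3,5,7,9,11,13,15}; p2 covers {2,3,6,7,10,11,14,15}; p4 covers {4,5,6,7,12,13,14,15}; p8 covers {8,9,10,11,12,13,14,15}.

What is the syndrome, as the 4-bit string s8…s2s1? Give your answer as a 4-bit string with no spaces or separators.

0000

s1 (pos 1,3,5,7,9,11,13,15): 0⊕1⊕0⊕1⊕1⊕0⊕0⊕1 = 0
s2 (pos 2,3,6,7,10,11,14,15): 0⊕1⊕1⊕1⊕0⊕0⊕0⊕1 = 0
s4 (pos 4,5,6,7,12,13,14,15): 1⊕0⊕1⊕1⊕0⊕0⊕0⊕1 = 0
s8 (pos 8,9,10,11,12,13,14,15): 0⊕1⊕0⊕0⊕0⊕0⊕0⊕1 = 0
Syndrome s8…s1 = 0000 → no error.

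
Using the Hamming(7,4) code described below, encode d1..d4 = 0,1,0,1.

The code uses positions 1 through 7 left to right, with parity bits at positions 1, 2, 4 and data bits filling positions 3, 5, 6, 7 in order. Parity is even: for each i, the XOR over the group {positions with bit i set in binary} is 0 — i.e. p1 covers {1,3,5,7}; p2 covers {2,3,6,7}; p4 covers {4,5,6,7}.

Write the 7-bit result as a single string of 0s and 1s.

0100101

Place data at non-parity positions: p1 p2 0 p4 1 0 1
p1 (pos 1,3,5,7): XOR of data positions = 0⊕1⊕1 = 0
p2 (pos 2,3,6,7): XOR of data positions = 0⊕0⊕1 = 1
p4 (pos 4,5,6,7): XOR of data positions = 1⊕0⊕1 = 0
Codeword: 0100101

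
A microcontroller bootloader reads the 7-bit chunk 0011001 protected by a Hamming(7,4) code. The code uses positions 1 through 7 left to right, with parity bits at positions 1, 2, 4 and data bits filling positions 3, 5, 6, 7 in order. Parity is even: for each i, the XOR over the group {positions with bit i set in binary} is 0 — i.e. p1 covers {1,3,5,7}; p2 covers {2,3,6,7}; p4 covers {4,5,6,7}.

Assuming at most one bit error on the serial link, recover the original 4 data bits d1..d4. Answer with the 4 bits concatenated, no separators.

s1 (pos 1,3,5,7): 0⊕1⊕0⊕1 = 0
s2 (pos 2,3,6,7): 0⊕1⊕0⊕1 = 0
s4 (pos 4,5,6,7): 1⊕0⊕0⊕1 = 0
Syndrome s4…s1 = 000 → no error.
Read data bits from positions 3,5,6,7: 1001

1001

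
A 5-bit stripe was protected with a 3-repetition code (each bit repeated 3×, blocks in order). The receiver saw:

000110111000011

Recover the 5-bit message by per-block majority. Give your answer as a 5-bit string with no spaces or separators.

Block 1 (000): 0 ones → 0
Block 2 (110): 2 ones → 1
Block 3 (111): 3 ones → 1
Block 4 (000): 0 ones → 0
Block 5 (011): 2 ones → 1

01101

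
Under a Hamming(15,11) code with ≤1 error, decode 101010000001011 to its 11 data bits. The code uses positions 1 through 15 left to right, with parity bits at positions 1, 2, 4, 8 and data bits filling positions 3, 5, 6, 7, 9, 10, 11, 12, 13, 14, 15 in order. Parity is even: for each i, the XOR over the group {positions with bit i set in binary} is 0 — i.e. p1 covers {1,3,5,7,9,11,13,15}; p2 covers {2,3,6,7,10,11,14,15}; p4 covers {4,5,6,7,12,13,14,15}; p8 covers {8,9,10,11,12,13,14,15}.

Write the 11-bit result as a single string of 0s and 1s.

11000101011

s1 (pos 1,3,5,7,9,11,13,15): 1⊕1⊕1⊕0⊕0⊕0⊕0⊕1 = 0
s2 (pos 2,3,6,7,10,11,14,15): 0⊕1⊕0⊕0⊕0⊕0⊕1⊕1 = 1
s4 (pos 4,5,6,7,12,13,14,15): 0⊕1⊕0⊕0⊕1⊕0⊕1⊕1 = 0
s8 (pos 8,9,10,11,12,13,14,15): 0⊕0⊕0⊕0⊕1⊕0⊕1⊕1 = 1
Syndrome s8…s1 = 1010 → error at position 10.
Flip position 10: 101010000001011 → 101010000101011
Read data bits from positions 3,5,6,7,9,10,11,12,13,14,15: 11000101011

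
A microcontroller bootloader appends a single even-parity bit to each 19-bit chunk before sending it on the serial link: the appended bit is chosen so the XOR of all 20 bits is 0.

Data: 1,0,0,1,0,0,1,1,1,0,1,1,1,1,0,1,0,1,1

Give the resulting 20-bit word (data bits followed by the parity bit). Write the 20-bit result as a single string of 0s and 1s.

XOR of the 19 data bits: 1⊕0⊕0⊕1⊕0⊕0⊕1⊕1⊕1⊕0⊕1⊕1⊕1⊕1⊕0⊕1⊕0⊕1⊕1 = 0
Parity bit = 0 (so all 20 bits XOR to 0).

10010011101111010110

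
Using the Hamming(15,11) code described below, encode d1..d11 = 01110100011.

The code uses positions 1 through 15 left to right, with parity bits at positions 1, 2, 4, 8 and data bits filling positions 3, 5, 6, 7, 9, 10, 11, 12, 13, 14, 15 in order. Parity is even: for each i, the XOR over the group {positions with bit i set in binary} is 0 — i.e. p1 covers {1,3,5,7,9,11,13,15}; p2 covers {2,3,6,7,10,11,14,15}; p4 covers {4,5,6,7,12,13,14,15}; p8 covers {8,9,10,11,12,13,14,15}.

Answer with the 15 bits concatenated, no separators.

Place data at non-parity positions: p1 p2 0 p4 1 1 1 p8 0 1 0 0 0 1 1
p1 (pos 1,3,5,7,9,11,13,15): XOR of data positions = 0⊕1⊕1⊕0⊕0⊕0⊕1 = 1
p2 (pos 2,3,6,7,10,11,14,15): XOR of data positions = 0⊕1⊕1⊕1⊕0⊕1⊕1 = 1
p4 (pos 4,5,6,7,12,13,14,15): XOR of data positions = 1⊕1⊕1⊕0⊕0⊕1⊕1 = 1
p8 (pos 8,9,10,11,12,13,14,15): XOR of data positions = 0⊕1⊕0⊕0⊕0⊕1⊕1 = 1
Codeword: 110111110100011

110111110100011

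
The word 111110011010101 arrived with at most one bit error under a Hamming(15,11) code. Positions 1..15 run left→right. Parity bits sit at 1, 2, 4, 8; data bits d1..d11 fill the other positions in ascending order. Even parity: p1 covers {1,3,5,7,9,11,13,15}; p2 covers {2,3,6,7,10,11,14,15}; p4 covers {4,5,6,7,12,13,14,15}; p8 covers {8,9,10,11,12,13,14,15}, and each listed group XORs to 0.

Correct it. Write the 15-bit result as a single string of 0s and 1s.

s1 (pos 1,3,5,7,9,11,13,15): 1⊕1⊕1⊕0⊕1⊕1⊕1⊕1 = 1
s2 (pos 2,3,6,7,10,11,14,15): 1⊕1⊕0⊕0⊕0⊕1⊕0⊕1 = 0
s4 (pos 4,5,6,7,12,13,14,15): 1⊕1⊕0⊕0⊕0⊕1⊕0⊕1 = 0
s8 (pos 8,9,10,11,12,13,14,15): 1⊕1⊕0⊕1⊕0⊕1⊕0⊕1 = 1
Syndrome s8…s1 = 1001 → error at position 9.
Flip position 9: 111110011010101 → 111110010010101

111110010010101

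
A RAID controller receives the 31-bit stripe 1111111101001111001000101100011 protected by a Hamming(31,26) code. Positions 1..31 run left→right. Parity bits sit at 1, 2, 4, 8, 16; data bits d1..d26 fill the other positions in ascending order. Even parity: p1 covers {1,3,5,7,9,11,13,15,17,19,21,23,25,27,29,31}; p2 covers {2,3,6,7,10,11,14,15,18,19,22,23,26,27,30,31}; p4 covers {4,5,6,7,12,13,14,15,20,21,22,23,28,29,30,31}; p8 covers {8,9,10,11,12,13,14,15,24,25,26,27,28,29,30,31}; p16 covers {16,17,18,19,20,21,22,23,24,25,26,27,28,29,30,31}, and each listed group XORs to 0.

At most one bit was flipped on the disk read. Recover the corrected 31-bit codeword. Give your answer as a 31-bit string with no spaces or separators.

s1 (pos 1,3,5,7,9,11,13,15,17,19,21,23,25,27,29,31): 1⊕1⊕1⊕1⊕0⊕0⊕1⊕1⊕0⊕1⊕0⊕1⊕1⊕0⊕0⊕1 = 0
s2 (pos 2,3,6,7,10,11,14,15,18,19,22,23,26,27,30,31): 1⊕1⊕1⊕1⊕1⊕0⊕1⊕1⊕0⊕1⊕0⊕1⊕1⊕0⊕1⊕1 = 0
s4 (pos 4,5,6,7,12,13,14,15,20,21,22,23,28,29,30,31): 1⊕1⊕1⊕1⊕0⊕1⊕1⊕1⊕0⊕0⊕0⊕1⊕0⊕0⊕1⊕1 = 0
s8 (pos 8,9,10,11,12,13,14,15,24,25,26,27,28,29,30,31): 1⊕0⊕1⊕0⊕0⊕1⊕1⊕1⊕0⊕1⊕1⊕0⊕0⊕0⊕1⊕1 = 1
s16 (pos 16,17,18,19,20,21,22,23,24,25,26,27,28,29,30,31): 1⊕0⊕0⊕1⊕0⊕0⊕0⊕1⊕0⊕1⊕1⊕0⊕0⊕0⊕1⊕1 = 1
Syndrome s16…s1 = 11000 → error at position 24.
Flip position 24: 1111111101001111001000101100011 → 1111111101001111001000111100011

1111111101001111001000111100011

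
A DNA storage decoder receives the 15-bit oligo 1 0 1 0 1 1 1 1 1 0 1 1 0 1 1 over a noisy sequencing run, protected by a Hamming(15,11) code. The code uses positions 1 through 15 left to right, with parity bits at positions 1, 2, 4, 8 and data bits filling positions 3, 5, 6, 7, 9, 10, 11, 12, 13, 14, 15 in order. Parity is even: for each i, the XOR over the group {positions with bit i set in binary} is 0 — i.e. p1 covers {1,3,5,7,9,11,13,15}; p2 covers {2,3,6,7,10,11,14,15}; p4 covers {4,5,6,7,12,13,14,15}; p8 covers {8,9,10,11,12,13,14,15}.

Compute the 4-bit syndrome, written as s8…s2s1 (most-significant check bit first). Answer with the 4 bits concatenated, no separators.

0001

s1 (pos 1,3,5,7,9,11,13,15): 1⊕1⊕1⊕1⊕1⊕1⊕0⊕1 = 1
s2 (pos 2,3,6,7,10,11,14,15): 0⊕1⊕1⊕1⊕0⊕1⊕1⊕1 = 0
s4 (pos 4,5,6,7,12,13,14,15): 0⊕1⊕1⊕1⊕1⊕0⊕1⊕1 = 0
s8 (pos 8,9,10,11,12,13,14,15): 1⊕1⊕0⊕1⊕1⊕0⊕1⊕1 = 0
Syndrome s8…s1 = 0001 → error at position 1.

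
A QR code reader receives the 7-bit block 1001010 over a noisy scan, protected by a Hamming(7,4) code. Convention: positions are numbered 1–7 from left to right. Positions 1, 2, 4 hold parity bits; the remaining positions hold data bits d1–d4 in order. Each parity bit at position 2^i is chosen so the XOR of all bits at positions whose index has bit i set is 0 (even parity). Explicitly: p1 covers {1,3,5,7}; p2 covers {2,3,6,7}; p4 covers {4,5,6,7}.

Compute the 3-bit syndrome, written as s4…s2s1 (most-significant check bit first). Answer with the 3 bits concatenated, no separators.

s1 (pos 1,3,5,7): 1⊕0⊕0⊕0 = 1
s2 (pos 2,3,6,7): 0⊕0⊕1⊕0 = 1
s4 (pos 4,5,6,7): 1⊕0⊕1⊕0 = 0
Syndrome s4…s1 = 011 → error at position 3.

011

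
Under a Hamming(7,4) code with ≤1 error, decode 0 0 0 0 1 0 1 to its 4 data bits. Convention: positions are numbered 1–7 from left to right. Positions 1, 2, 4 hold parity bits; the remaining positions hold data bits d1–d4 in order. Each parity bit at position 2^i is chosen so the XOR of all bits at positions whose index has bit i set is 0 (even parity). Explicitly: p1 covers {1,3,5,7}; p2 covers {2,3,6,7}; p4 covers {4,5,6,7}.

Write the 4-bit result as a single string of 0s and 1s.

s1 (pos 1,3,5,7): 0⊕0⊕1⊕1 = 0
s2 (pos 2,3,6,7): 0⊕0⊕0⊕1 = 1
s4 (pos 4,5,6,7): 0⊕1⊕0⊕1 = 0
Syndrome s4…s1 = 010 → error at position 2.
Flip position 2: 0000101 → 0100101
Read data bits from positions 3,5,6,7: 0101

0101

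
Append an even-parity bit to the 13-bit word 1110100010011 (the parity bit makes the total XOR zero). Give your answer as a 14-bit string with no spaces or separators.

XOR of the 13 data bits: 1⊕1⊕1⊕0⊕1⊕0⊕0⊕0⊕1⊕0⊕0⊕1⊕1 = 1
Parity bit = 1 (so all 14 bits XOR to 0).

11101000100111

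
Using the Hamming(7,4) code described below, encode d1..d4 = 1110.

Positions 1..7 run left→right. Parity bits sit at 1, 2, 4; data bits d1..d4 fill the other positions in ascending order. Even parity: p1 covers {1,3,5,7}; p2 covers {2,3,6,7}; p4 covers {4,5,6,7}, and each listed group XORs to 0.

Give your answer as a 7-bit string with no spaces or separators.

0010110

Place data at non-parity positions: p1 p2 1 p4 1 1 0
p1 (pos 1,3,5,7): XOR of data positions = 1⊕1⊕0 = 0
p2 (pos 2,3,6,7): XOR of data positions = 1⊕1⊕0 = 0
p4 (pos 4,5,6,7): XOR of data positions = 1⊕1⊕0 = 0
Codeword: 0010110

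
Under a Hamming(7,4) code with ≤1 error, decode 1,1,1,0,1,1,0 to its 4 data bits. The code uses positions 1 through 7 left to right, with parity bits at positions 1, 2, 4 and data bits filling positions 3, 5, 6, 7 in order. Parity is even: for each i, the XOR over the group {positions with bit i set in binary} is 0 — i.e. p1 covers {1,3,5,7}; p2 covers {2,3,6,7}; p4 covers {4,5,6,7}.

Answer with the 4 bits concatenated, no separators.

0110

s1 (pos 1,3,5,7): 1⊕1⊕1⊕0 = 1
s2 (pos 2,3,6,7): 1⊕1⊕1⊕0 = 1
s4 (pos 4,5,6,7): 0⊕1⊕1⊕0 = 0
Syndrome s4…s1 = 011 → error at position 3.
Flip position 3: 1110110 → 1100110
Read data bits from positions 3,5,6,7: 0110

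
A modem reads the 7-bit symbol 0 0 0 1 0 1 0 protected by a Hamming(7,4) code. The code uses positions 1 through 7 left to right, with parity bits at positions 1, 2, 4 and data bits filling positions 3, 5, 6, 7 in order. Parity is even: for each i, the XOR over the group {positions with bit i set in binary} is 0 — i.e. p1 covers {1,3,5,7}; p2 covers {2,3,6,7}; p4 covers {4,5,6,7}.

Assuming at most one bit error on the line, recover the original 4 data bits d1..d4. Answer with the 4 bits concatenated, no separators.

0010

s1 (pos 1,3,5,7): 0⊕0⊕0⊕0 = 0
s2 (pos 2,3,6,7): 0⊕0⊕1⊕0 = 1
s4 (pos 4,5,6,7): 1⊕0⊕1⊕0 = 0
Syndrome s4…s1 = 010 → error at position 2.
Flip position 2: 0001010 → 0101010
Read data bits from positions 3,5,6,7: 0010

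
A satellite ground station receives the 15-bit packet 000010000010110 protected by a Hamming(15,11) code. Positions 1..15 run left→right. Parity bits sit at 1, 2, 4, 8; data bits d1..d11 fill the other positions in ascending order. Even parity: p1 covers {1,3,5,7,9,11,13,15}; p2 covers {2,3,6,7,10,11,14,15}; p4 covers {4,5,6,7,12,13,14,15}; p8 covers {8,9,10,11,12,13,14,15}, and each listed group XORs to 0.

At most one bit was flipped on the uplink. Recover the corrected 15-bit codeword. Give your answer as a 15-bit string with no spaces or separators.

s1 (pos 1,3,5,7,9,11,13,15): 0⊕0⊕1⊕0⊕0⊕1⊕1⊕0 = 1
s2 (pos 2,3,6,7,10,11,14,15): 0⊕0⊕0⊕0⊕0⊕1⊕1⊕0 = 0
s4 (pos 4,5,6,7,12,13,14,15): 0⊕1⊕0⊕0⊕0⊕1⊕1⊕0 = 1
s8 (pos 8,9,10,11,12,13,14,15): 0⊕0⊕0⊕1⊕0⊕1⊕1⊕0 = 1
Syndrome s8…s1 = 1101 → error at position 13.
Flip position 13: 000010000010110 → 000010000010010

000010000010010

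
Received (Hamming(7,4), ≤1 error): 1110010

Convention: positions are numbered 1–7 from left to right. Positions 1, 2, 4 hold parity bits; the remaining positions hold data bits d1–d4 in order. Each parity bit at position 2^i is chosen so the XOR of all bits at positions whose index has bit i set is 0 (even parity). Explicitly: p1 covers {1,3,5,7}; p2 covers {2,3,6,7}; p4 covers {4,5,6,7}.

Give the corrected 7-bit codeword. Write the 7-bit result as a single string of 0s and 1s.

s1 (pos 1,3,5,7): 1⊕1⊕0⊕0 = 0
s2 (pos 2,3,6,7): 1⊕1⊕1⊕0 = 1
s4 (pos 4,5,6,7): 0⊕0⊕1⊕0 = 1
Syndrome s4…s1 = 110 → error at position 6.
Flip position 6: 1110010 → 1110000

1110000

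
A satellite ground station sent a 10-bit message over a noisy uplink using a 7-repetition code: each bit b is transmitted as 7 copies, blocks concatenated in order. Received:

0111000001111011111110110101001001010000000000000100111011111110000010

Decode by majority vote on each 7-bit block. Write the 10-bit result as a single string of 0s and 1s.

Block 1 (0111000): 3 ones → 0
Block 2 (0011110): 4 ones → 1
Block 3 (1111111): 7 ones → 1
Block 4 (0110101): 4 ones → 1
Block 5 (0010010): 2 ones → 0
Block 6 (1000000): 1 one → 0
Block 7 (0000000): 0 ones → 0
Block 8 (1001110): 4 ones → 1
Block 9 (1111111): 7 ones → 1
Block 10 (0000010): 1 one → 0

0111000110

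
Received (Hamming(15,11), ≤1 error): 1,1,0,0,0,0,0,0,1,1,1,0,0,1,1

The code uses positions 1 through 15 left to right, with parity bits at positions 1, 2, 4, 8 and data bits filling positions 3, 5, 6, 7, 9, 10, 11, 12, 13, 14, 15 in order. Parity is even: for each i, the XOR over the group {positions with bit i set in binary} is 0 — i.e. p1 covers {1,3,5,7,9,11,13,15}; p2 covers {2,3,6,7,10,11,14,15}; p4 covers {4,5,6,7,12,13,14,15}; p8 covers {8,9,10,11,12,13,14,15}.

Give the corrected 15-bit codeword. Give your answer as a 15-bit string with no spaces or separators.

110000001010011

s1 (pos 1,3,5,7,9,11,13,15): 1⊕0⊕0⊕0⊕1⊕1⊕0⊕1 = 0
s2 (pos 2,3,6,7,10,11,14,15): 1⊕0⊕0⊕0⊕1⊕1⊕1⊕1 = 1
s4 (pos 4,5,6,7,12,13,14,15): 0⊕0⊕0⊕0⊕0⊕0⊕1⊕1 = 0
s8 (pos 8,9,10,11,12,13,14,15): 0⊕1⊕1⊕1⊕0⊕0⊕1⊕1 = 1
Syndrome s8…s1 = 1010 → error at position 10.
Flip position 10: 110000001110011 → 110000001010011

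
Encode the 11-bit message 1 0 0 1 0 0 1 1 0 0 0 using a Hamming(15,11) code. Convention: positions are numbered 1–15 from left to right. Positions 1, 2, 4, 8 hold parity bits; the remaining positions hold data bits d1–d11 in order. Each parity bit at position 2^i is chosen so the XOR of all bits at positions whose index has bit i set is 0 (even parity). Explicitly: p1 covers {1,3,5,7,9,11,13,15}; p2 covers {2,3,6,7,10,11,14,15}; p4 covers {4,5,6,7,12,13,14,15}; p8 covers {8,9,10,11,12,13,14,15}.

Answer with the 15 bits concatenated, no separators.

111000100011000

Place data at non-parity positions: p1 p2 1 p4 0 0 1 p8 0 0 1 1 0 0 0
p1 (pos 1,3,5,7,9,11,13,15): XOR of data positions = 1⊕0⊕1⊕0⊕1⊕0⊕0 = 1
p2 (pos 2,3,6,7,10,11,14,15): XOR of data positions = 1⊕0⊕1⊕0⊕1⊕0⊕0 = 1
p4 (pos 4,5,6,7,12,13,14,15): XOR of data positions = 0⊕0⊕1⊕1⊕0⊕0⊕0 = 0
p8 (pos 8,9,10,11,12,13,14,15): XOR of data positions = 0⊕0⊕1⊕1⊕0⊕0⊕0 = 0
Codeword: 111000100011000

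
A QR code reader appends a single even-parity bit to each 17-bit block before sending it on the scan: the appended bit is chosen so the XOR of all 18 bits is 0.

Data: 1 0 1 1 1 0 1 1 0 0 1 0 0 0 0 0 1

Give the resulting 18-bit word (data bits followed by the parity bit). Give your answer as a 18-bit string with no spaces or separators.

101110110010000010

XOR of the 17 data bits: 1⊕0⊕1⊕1⊕1⊕0⊕1⊕1⊕0⊕0⊕1⊕0⊕0⊕0⊕0⊕0⊕1 = 0
Parity bit = 0 (so all 18 bits XOR to 0).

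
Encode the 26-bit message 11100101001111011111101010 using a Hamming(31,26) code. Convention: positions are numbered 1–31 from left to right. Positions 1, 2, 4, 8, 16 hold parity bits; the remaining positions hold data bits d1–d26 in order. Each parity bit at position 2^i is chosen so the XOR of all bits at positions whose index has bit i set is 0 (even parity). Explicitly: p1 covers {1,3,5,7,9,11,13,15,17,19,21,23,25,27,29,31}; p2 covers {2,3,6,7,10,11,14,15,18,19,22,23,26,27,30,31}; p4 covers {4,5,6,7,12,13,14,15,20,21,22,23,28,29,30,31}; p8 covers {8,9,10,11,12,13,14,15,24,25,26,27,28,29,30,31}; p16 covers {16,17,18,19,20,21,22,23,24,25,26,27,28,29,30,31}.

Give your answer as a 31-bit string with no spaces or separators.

Place data at non-parity positions: p1 p2 1 p4 1 1 0 p8 0 1 0 1 0 0 1 p16 1 1 1 0 1 1 1 1 1 1 0 1 0 1 0
p1 (pos 1,3,5,7,9,11,13,15,17,19,21,23,25,27,29,31): XOR of data positions = 1⊕1⊕0⊕0⊕0⊕0⊕1⊕1⊕1⊕1⊕1⊕1⊕0⊕0⊕0 = 0
p2 (pos 2,3,6,7,10,11,14,15,18,19,22,23,26,27,30,31): XOR of data positions = 1⊕1⊕0⊕1⊕0⊕0⊕1⊕1⊕1⊕1⊕1⊕1⊕0⊕1⊕0 = 0
p4 (pos 4,5,6,7,12,13,14,15,20,21,22,23,28,29,30,31): XOR of data positions = 1⊕1⊕0⊕1⊕0⊕0⊕1⊕0⊕1⊕1⊕1⊕1⊕0⊕1⊕0 = 1
p8 (pos 8,9,10,11,12,13,14,15,24,25,26,27,28,29,30,31): XOR of data positions = 0⊕1⊕0⊕1⊕0⊕0⊕1⊕1⊕1⊕1⊕0⊕1⊕0⊕1⊕0 = 0
p16 (pos 16,17,18,19,20,21,22,23,24,25,26,27,28,29,30,31): XOR of data positions = 1⊕1⊕1⊕0⊕1⊕1⊕1⊕1⊕1⊕1⊕0⊕1⊕0⊕1⊕0 = 1
Codeword: 0011110001010011111011111101010

0011110001010011111011111101010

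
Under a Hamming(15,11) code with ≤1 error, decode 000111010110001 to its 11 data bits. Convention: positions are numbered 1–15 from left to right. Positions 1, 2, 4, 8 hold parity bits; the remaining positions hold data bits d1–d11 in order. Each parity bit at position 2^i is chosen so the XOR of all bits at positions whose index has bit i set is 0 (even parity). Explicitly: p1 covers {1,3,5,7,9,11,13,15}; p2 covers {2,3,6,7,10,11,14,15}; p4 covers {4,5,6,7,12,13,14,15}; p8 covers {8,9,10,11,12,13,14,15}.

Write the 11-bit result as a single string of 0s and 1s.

s1 (pos 1,3,5,7,9,11,13,15): 0⊕0⊕1⊕0⊕0⊕1⊕0⊕1 = 1
s2 (pos 2,3,6,7,10,11,14,15): 0⊕0⊕1⊕0⊕1⊕1⊕0⊕1 = 0
s4 (pos 4,5,6,7,12,13,14,15): 1⊕1⊕1⊕0⊕0⊕0⊕0⊕1 = 0
s8 (pos 8,9,10,11,12,13,14,15): 1⊕0⊕1⊕1⊕0⊕0⊕0⊕1 = 0
Syndrome s8…s1 = 0001 → error at position 1.
Flip position 1: 000111010110001 → 100111010110001
Read data bits from positions 3,5,6,7,9,10,11,12,13,14,15: 01100110001

01100110001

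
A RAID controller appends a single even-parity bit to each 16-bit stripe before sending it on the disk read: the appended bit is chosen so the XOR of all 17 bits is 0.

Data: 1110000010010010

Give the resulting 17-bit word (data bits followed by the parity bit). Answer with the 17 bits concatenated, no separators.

XOR of the 16 data bits: 1⊕1⊕1⊕0⊕0⊕0⊕0⊕0⊕1⊕0⊕0⊕1⊕0⊕0⊕1⊕0 = 0
Parity bit = 0 (so all 17 bits XOR to 0).

11100000100100100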